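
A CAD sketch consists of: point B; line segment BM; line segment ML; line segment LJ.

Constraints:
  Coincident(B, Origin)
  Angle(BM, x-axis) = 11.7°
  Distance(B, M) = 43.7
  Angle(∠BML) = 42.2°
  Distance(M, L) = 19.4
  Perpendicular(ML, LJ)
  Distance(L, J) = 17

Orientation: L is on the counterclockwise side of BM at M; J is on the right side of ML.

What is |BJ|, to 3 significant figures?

48.1

∠BML = 42.2°, so ML runs at 11.7° + (180° − 42.2°) = 150° from the x-axis; with |ML| = 19.4, L = M + 19.4·(cos 150°, sin 150°) = (26.1, 18.7). ML ⟂ LJ; with |LJ| = 17.0 on the right of ML, J = L + 17.0·(0.508, 0.862) = (34.7, 33.4). Then |BJ| = |J − B| = 48.1.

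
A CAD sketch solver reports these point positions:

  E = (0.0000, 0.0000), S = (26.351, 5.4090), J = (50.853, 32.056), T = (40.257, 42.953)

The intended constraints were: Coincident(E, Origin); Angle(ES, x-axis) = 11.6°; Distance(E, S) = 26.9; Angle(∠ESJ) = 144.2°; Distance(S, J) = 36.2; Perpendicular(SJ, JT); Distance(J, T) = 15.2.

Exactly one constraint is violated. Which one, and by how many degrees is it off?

Perpendicular(SJ, JT) — off by 3.20°.

E = (0.00, 0.00) ✓; ES at 11.60° ✓; |ES| = 26.90 ✓; ∠ESJ = 144.2° ✓; |SJ| = 36.20 ✓; ∠(SJ, JT) = 86.80° ✗; |JT| = 15.20 ✓.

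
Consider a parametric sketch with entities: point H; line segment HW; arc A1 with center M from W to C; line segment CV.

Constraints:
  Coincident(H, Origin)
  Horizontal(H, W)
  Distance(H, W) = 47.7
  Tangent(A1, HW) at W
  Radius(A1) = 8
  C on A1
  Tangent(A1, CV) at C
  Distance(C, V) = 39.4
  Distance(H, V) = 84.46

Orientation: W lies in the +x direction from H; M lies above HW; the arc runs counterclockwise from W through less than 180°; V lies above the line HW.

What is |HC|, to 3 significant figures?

54.5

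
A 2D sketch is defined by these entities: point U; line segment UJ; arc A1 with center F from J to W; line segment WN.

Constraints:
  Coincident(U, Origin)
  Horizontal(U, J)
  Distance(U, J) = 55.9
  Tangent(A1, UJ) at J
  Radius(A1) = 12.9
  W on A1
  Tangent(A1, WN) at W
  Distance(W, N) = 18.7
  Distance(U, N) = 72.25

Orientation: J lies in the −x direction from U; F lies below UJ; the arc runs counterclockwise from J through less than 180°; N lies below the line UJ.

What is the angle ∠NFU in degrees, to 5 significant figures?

122.82°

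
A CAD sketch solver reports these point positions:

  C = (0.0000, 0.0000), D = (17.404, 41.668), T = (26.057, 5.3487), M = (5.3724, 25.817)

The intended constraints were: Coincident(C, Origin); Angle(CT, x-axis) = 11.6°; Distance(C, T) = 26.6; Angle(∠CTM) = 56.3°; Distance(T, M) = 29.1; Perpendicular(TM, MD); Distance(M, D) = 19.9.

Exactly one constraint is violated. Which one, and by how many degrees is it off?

Perpendicular(TM, MD) — off by 7.50°.

C = (0.00, 0.00) ✓; CT at 11.60° ✓; |CT| = 26.60 ✓; ∠CTM = 56.30° ✓; |TM| = 29.10 ✓; ∠(TM, MD) = 82.50° ✗; |MD| = 19.90 ✓.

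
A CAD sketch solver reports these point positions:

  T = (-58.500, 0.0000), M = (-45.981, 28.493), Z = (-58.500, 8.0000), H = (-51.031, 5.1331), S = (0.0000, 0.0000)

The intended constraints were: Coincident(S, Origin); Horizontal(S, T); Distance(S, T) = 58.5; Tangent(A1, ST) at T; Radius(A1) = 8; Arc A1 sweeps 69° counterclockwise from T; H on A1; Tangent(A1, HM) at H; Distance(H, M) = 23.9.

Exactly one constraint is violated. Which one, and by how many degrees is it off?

Tangent(A1, HM) at H — off by 8.80°.

S = (0.00, 0.00) ✓; S.y = 0.00, T.y = 0.00 ✓; |ST| = 58.50 ✓; ∠(ZT, TS) = 90.00° ✓; |ZT| = 8.000 ✓; bearing(Z→H) − bearing(Z→T) = 69.00° ✓; |ZH| = 8.000 ✓; ∠(ZH, HM) = 81.20° ✗; |HM| = 23.90 ✓.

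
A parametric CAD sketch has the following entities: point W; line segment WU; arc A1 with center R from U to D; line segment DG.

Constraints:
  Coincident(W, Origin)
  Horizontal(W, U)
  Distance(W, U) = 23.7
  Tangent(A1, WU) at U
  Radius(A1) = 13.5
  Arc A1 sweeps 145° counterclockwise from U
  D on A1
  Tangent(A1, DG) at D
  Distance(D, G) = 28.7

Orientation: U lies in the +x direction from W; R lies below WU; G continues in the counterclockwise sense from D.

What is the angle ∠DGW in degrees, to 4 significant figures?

11.11°

W is at the origin; W and U share the same y with |WU| = 23.7 and U on the +x side, so U = (23.70, 0.000). Since A1 is tangent to WU there, RU ⟂ WU, so R = U + (0, -13.5) = (23.70, -13.50). On A1, U sits at bearing 90° from R; a 145° counterclockwise sweep puts D at bearing 235°, so D = R + 13.5·(cos 235°, sin 235°) = (15.96, -24.56). The tangent condition forces RD to be normal to DG, so DG runs along (−sin 235°, cos 235°); with |DG| = 28.7, G = (39.47, -41.02). Then cos ∠DGW = GD·GW / (|GD||GW|), giving 11.11°.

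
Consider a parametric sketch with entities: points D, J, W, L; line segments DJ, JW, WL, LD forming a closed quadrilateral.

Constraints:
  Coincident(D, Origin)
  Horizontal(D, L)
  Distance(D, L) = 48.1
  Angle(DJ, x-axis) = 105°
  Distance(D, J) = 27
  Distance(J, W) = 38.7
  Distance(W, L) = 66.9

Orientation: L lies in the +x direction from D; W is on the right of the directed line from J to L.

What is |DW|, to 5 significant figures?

21.022

D is at the origin; D and L share the same y with |DL| = 48.1 and L in +x, so L = (48.1, 0). DJ runs at 105.0° with |DJ| = 27.0, so J = (-6.9881, 26.080). W is determined by |JW| = 38.7 and |WL| = 66.9 together: it lies at the intersection of circle(J, 38.7) and circle(L, 66.9). With |JL| = 60.950, the foot of the radical line on JL is 6.0455 from J and the perpendicular offset is √(38.7² − 6.0455²) = 38.225. Taking the right-of-JL solution: W = (-17.880, -11.056).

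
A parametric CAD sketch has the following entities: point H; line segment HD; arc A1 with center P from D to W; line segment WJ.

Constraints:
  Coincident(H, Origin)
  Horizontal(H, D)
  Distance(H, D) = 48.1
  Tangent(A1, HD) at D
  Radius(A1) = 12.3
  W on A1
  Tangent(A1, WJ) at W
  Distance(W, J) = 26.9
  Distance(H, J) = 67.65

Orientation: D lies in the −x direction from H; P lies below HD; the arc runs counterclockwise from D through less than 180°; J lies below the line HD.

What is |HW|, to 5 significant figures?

61.948

H is at the origin; HD is horizontal with |HD| = 48.1 and D on the −x side, so D = (-48.100, 0.0000). Since A1 is tangent to HD there, PD ⟂ HD, so P = D + (0, -12.3) = (-48.100, -12.300). Since PW ⟂ WJ (tangency), |PJ| = √(12.3² + 26.9²) = 29.579 regardless of where W sits on A1. So J lies on both circle(H, 67.65) and circle(P, 29.579); the below-HD intersection is J = (-53.520, -41.378). W is the foot of the tangent from J: W = (-60.034, -15.278).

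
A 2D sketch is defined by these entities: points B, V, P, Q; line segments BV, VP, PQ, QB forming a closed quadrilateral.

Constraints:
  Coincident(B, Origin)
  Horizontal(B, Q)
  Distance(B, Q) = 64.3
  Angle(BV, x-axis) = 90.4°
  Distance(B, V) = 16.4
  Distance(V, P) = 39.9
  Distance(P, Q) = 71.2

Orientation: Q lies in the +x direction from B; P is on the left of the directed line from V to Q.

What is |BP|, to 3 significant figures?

55.2

Checks: |VP| = 39.90 ✓; |PQ| = 71.20 ✓.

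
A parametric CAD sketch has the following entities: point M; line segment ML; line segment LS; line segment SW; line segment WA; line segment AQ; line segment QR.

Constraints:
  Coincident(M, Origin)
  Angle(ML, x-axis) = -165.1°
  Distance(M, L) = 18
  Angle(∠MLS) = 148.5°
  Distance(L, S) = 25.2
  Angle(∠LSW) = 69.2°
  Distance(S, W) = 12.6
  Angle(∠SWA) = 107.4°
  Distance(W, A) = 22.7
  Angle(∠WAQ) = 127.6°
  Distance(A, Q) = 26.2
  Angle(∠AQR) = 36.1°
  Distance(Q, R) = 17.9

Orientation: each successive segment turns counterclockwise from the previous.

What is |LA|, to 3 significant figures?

10.6

∠LSW = 69.2° gives SW at -22.8° from the x-axis; with |SW| = 12.6, W = (-23.2, -27.8). ∠SWA = 107.4° gives WA at 49.8° from the x-axis; with |WA| = 22.7, A = (-8.51, -10.4). Then |LA| = |A − L| = 10.6.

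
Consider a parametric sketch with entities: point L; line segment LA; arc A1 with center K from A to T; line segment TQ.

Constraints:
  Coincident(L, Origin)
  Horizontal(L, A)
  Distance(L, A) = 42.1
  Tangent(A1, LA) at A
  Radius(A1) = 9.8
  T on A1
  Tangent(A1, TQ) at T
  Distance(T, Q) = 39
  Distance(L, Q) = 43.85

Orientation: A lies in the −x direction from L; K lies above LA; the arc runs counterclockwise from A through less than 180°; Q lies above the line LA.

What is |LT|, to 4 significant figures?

33.73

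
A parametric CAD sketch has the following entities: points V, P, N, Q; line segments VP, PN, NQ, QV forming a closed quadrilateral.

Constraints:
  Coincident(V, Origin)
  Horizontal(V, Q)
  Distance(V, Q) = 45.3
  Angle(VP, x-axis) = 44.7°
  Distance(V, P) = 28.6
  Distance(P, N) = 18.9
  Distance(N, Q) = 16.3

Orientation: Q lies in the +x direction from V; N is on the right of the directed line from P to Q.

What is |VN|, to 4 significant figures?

29.60

V is at the origin; V and Q share the same y with |VQ| = 45.3 and Q in +x, so Q = (45.3, 0). VP runs at 44.7° with |VP| = 28.6, so P = (20.33, 20.12). N is determined by |PN| = 18.9 and |NQ| = 16.3 together: it lies at the intersection of circle(P, 18.9) and circle(Q, 16.3). With |PQ| = 32.07, the foot of the radical line on PQ is 17.46 from P and the perpendicular offset is √(18.9² − 17.46²) = 7.235. Taking the right-of-PQ solution: N = (29.39, 3.529).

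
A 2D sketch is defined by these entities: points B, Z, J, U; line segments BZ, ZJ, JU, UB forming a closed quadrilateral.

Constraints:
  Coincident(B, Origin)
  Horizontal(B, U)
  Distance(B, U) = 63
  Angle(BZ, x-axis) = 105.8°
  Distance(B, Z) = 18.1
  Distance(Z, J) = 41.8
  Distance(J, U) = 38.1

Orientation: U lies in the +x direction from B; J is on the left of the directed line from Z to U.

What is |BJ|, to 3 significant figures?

44.7

Checks: |ZJ| = 41.80 ✓; |JU| = 38.10 ✓.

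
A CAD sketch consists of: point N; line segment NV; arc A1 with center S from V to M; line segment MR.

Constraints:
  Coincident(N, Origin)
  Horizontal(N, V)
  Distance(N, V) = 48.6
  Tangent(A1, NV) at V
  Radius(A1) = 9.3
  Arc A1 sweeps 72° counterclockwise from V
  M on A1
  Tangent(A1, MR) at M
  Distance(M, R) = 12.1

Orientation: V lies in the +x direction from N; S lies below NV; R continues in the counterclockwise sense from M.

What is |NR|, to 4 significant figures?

40.23

On A1, V sits at bearing 90° from S; a 72° counterclockwise sweep puts M at bearing 162°, so M = S + 9.3·(cos 162°, sin 162°) = (39.76, -6.426). A1 meets MR tangentially, so SM is at right angles to MR, so MR runs along (−sin 162°, cos 162°); with |MR| = 12.1, R = (36.02, -17.93). Then |NR| = |R − N| = 40.23.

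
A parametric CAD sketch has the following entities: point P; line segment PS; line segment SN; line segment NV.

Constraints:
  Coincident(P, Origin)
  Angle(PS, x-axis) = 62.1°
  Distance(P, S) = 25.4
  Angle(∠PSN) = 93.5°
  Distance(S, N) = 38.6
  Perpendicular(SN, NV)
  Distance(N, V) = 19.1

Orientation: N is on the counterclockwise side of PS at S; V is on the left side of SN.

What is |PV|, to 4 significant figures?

40.63

P is at the origin; PS runs at 62.1° with length 25.4, so S = 25.4·(cos 62.1°, sin 62.1°) = (11.89, 22.45). ∠PSN = 93.5°, so SN runs at 62.1° + (180° − 93.5°) = 148.6° from the x-axis; with |SN| = 38.6, N = S + 38.6·(cos 148.6°, sin 148.6°) = (-21.06, 42.56). SN ⟂ NV; with |NV| = 19.1 on the left of SN, V = N + 19.1·(-0.5210, -0.8536) = (-31.01, 26.26). Then |PV| = |V − P| = 40.63.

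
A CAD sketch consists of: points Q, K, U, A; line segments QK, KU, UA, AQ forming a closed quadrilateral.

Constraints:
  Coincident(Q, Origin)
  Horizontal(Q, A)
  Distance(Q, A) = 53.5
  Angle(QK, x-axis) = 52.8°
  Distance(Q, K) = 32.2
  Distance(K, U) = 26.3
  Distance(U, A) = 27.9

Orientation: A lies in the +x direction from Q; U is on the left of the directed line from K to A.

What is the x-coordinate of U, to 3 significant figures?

45.7

Checks: |KU| = 26.30 ✓; |UA| = 27.90 ✓.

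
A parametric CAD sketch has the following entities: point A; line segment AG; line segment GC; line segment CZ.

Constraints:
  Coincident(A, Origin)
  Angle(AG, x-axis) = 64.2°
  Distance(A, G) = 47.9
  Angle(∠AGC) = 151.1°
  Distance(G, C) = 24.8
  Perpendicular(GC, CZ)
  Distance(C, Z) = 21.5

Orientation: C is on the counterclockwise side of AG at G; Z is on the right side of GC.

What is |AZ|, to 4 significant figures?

80.29

∠AGC = 151.1°, so GC runs at 64.2° + (180° − 151.1°) = 93.10° from the x-axis; with |GC| = 24.8, C = G + 24.8·(cos 93.10°, sin 93.10°) = (19.51, 67.89). GC is perpendicular to CZ; with |CZ| = 21.5 on the right of GC, Z = C + 21.5·(0.9985, 0.05408) = (40.97, 69.05). Then |AZ| = |Z − A| = 80.29.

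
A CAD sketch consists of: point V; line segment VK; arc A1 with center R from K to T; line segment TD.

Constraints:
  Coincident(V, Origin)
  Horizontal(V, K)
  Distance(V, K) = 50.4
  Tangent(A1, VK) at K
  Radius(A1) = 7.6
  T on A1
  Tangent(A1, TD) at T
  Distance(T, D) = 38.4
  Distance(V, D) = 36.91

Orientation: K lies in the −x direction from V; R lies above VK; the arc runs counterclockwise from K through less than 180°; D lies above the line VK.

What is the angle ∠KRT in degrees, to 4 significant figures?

48.70°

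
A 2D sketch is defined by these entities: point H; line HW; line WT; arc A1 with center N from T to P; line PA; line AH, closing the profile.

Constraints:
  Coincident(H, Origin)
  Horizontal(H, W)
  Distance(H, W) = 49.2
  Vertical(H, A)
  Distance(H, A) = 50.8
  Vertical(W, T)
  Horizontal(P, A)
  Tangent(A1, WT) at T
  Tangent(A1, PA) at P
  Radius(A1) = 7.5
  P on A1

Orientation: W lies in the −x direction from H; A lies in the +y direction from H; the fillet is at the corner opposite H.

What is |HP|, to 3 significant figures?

65.7

H is at the origin; HW is horizontal with |HW| = 49.2 and W on the −x side, so W = (-49.2, 0.00). H and A share the same x with |HA| = 50.8 and A on the +y side, so A = (0.00, 50.8). The virtual corner opposite H is at (-49.2, 50.8). Since A1 is tangent to WT there, NT ⟂ WT and A1 meets PA tangentially, so NP is at right angles to PA, with radius 7.5, so the center N sits 7.5 in from both sides at N = (-41.7, 43.3). That places the tangent points at T = (-49.2, 43.3) on WT and P = (-41.7, 50.8) on PA. Then |HP| = |P − H| = 65.7.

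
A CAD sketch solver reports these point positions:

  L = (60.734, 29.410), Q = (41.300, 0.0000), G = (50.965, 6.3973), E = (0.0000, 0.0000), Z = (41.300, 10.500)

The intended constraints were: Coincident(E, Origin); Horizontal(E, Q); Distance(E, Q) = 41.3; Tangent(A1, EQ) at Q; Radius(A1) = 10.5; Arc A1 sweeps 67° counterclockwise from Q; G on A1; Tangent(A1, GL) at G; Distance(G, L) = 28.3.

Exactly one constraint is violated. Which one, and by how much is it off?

Distance(G, L) = 28.3 — off by 3.30.

E = (0.00, 0.00) ✓; E.y = 0.00, Q.y = 0.00 ✓; |EQ| = 41.30 ✓; ∠(ZQ, QE) = 90.00° ✓; |ZQ| = 10.50 ✓; bearing(Z→G) − bearing(Z→Q) = 67.00° ✓; |ZG| = 10.50 ✓; ∠(ZG, GL) = 90.00° ✓; |GL| = 25.00 ✗.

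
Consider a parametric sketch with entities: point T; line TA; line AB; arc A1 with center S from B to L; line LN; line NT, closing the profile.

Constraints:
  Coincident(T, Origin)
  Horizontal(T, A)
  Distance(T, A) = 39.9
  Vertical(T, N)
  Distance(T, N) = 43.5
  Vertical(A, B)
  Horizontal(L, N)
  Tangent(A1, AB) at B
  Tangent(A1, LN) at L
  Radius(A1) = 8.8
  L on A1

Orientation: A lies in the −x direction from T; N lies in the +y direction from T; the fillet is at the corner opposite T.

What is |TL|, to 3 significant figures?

53.5

T is at the origin; TA is horizontal with |TA| = 39.9 and A on the −x side, so A = (-39.9, 0.00). T and N share the same x with |TN| = 43.5 and N on the +y side, so N = (0.00, 43.5). The virtual corner opposite T is at (-39.9, 43.5). A1 meets AB tangentially, so SB is at right angles to AB and since A1 is tangent to LN there, SL ⟂ LN, with radius 8.8, so the center S sits 8.8 in from both sides at S = (-31.1, 34.7). That places the tangent points at B = (-39.9, 34.7) on AB and L = (-31.1, 43.5) on LN. Then |TL| = |L − T| = 53.5.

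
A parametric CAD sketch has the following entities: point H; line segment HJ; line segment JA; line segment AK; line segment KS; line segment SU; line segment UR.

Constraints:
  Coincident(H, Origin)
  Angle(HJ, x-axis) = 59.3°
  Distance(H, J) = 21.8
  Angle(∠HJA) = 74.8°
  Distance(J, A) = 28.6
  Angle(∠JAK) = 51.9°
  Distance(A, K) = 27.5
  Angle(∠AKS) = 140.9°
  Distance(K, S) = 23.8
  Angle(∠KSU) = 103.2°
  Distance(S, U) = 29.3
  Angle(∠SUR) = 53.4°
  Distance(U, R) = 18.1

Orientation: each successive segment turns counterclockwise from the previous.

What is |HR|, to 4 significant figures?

21.11

H is at the origin; HJ runs at 59.3° with length 21.8, so J = (11.13, 18.74). ∠HJA = 74.8° gives JA at 164.5° from the x-axis; with |JA| = 28.6, A = (-16.43, 26.39). ∠JAK = 51.9° gives AK at -67.40° from the x-axis; with |AK| = 27.5, K = (-5.862, 0.9995). ∠AKS = 140.9° gives KS at -28.30° from the x-axis; with |KS| = 23.8, S = (15.09, -10.28). ∠KSU = 103.2° gives SU at 48.50° from the x-axis; with |SU| = 29.3, U = (34.51, 11.66). ∠SUR = 53.4° gives UR at 175.1° from the x-axis; with |UR| = 18.1, R = (16.47, 13.21). Then |HR| = |R − H| = 21.11.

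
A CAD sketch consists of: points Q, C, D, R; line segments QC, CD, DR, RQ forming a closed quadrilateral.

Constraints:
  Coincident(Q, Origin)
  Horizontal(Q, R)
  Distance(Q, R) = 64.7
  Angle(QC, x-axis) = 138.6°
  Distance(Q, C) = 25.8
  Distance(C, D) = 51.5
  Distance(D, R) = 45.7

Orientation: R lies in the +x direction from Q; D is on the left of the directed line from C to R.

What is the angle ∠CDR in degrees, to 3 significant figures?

124°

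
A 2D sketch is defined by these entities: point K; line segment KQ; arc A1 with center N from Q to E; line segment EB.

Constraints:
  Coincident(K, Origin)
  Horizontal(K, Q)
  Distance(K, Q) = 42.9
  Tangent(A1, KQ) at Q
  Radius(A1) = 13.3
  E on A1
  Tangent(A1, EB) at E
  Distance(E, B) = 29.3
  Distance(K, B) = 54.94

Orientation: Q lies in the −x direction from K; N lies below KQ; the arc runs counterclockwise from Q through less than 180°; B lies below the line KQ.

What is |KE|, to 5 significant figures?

57.238

Checks: |NE| = 13.30 ✓; ∠(NE, EB) = 90.00° ✓; |EB| = 29.30 ✓; |KB| = 54.94 ✓.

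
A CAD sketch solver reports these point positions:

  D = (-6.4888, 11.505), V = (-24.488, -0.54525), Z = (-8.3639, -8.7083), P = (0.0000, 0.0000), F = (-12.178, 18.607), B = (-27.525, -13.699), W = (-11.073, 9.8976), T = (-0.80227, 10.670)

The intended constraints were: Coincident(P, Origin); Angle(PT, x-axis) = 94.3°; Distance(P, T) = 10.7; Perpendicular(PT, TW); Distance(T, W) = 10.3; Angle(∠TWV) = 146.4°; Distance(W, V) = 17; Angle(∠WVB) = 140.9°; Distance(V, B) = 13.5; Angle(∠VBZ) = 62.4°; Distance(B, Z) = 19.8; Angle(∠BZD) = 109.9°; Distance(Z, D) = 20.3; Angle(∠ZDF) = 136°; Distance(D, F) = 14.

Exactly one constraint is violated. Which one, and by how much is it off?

Distance(D, F) = 14 — off by 4.90.

P = (0.00, 0.00) ✓; PT at 94.30° ✓; |PT| = 10.70 ✓; ∠(PT, TW) = 90.00° ✓; |TW| = 10.30 ✓; ∠TWV = 146.4° ✓; |WV| = 17.00 ✓; ∠WVB = 140.9° ✓; |VB| = 13.50 ✓; ∠VBZ = 62.40° ✓; |BZ| = 19.80 ✓; ∠BZD = 109.9° ✓; |ZD| = 20.30 ✓; ∠ZDF = 136.0° ✓; |DF| = 9.100 ✗.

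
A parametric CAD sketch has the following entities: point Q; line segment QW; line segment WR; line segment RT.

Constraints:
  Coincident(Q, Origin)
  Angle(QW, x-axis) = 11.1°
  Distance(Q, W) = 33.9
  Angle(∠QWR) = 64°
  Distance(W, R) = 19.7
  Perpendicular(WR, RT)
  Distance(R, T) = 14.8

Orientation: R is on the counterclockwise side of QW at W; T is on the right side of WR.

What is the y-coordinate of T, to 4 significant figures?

31.17

Q is at the origin; QW runs at 11.1° with length 33.9, so W = 33.9·(cos 11.1°, sin 11.1°) = (33.27, 6.526). ∠QWR = 64.0°, so WR runs at 11.1° + (180° − 64.0°) = 127.1° from the x-axis; with |WR| = 19.7, R = W + 19.7·(cos 127.1°, sin 127.1°) = (21.38, 22.24). WR is perpendicular to RT; with |RT| = 14.8 on the right of WR, T = R + 14.8·(0.7976, 0.6032) = (33.19, 31.17). So T.y = 31.17.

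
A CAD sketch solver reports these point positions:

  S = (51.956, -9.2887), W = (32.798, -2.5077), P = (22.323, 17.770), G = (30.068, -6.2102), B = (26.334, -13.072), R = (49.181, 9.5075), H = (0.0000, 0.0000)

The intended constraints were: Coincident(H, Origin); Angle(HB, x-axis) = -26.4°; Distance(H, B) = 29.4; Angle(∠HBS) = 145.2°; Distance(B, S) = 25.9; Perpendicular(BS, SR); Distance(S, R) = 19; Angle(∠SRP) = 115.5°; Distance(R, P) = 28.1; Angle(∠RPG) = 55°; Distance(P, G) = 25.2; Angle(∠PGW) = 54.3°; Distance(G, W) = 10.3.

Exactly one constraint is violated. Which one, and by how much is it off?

Distance(G, W) = 10.3 — off by 5.70.

H = (0.00, 0.00) ✓; HB at -26.40° ✓; |HB| = 29.40 ✓; ∠HBS = 145.2° ✓; |BS| = 25.90 ✓; ∠(BS, SR) = 90.00° ✓; |SR| = 19.00 ✓; ∠SRP = 115.5° ✓; |RP| = 28.10 ✓; ∠RPG = 55.00° ✓; |PG| = 25.20 ✓; ∠PGW = 54.30° ✓; |GW| = 4.600 ✗.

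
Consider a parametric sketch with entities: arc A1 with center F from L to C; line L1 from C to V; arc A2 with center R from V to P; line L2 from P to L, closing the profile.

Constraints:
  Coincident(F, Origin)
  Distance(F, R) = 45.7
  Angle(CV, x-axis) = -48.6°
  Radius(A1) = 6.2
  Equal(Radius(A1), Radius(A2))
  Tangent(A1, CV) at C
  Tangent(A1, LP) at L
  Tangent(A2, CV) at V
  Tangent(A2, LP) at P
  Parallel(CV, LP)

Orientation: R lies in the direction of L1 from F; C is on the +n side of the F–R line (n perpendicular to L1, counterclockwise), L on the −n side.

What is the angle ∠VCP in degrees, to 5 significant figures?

15.181°

Tangency of A1 to both parallel lines with radius 6.2 puts C and L at F ± 6.2·n: C = (4.6507, 4.1001), L = (-4.6507, -4.1001). Equal radii place V and P the same way about R: V = R + 6.2·n = (34.873, -30.180), P = R − 6.2·n = (25.571, -38.380). Then cos ∠VCP = CV·CP / (|CV||CP|), giving 15.181°.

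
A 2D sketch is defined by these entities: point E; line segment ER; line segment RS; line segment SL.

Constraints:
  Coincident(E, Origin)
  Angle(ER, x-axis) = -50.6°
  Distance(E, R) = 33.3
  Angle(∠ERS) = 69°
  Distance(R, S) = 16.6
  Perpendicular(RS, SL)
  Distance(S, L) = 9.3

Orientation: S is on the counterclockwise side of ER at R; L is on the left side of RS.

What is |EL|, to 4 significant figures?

22.28

E is at the origin; ER runs at -50.6° with length 33.3, so R = 33.3·(cos -50.6°, sin -50.6°) = (21.14, -25.73). ∠ERS = 69.0°, so RS runs at -50.6° + (180° − 69.0°) = 60.40° from the x-axis; with |RS| = 16.6, S = R + 16.6·(cos 60.40°, sin 60.40°) = (29.34, -11.30). RS is perpendicular to SL; with |SL| = 9.3 on the left of RS, L = S + 9.3·(-0.8695, 0.4939) = (21.25, -6.705). Then |EL| = |L − E| = 22.28.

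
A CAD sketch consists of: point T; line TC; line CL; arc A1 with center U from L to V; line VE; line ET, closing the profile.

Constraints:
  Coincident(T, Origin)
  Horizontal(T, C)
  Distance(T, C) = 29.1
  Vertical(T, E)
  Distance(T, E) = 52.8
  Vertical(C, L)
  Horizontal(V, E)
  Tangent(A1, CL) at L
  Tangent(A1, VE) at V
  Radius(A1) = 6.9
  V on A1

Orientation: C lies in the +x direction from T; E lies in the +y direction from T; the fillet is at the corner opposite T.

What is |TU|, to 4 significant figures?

50.99

T is at the origin; TC is horizontal with |TC| = 29.1 and C on the +x side, so C = (29.10, 0.000). T and E share the same x with |TE| = 52.8 and E on the +y side, so E = (0.000, 52.80). The virtual corner opposite T is at (29.10, 52.80). Since A1 is tangent to CL there, UL ⟂ CL and the tangent condition forces UV to be normal to VE, with radius 6.9, so the center U sits 6.9 in from both sides at U = (22.20, 45.90). Then |TU| = |U − T| = 50.99.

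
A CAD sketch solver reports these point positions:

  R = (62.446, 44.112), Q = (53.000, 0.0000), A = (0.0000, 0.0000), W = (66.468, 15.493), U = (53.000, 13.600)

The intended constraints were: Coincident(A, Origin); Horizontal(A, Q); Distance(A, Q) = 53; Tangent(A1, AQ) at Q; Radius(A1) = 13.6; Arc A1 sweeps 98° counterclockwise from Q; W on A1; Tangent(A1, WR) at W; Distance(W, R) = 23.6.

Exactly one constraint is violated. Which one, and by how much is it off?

Distance(W, R) = 23.6 — off by 5.30.

A = (0.00, 0.00) ✓; A.y = 0.00, Q.y = 0.00 ✓; |AQ| = 53.00 ✓; ∠(UQ, QA) = 90.00° ✓; |UQ| = 13.60 ✓; bearing(U→W) − bearing(U→Q) = 98.00° ✓; |UW| = 13.60 ✓; ∠(UW, WR) = 90.00° ✓; |WR| = 28.90 ✗.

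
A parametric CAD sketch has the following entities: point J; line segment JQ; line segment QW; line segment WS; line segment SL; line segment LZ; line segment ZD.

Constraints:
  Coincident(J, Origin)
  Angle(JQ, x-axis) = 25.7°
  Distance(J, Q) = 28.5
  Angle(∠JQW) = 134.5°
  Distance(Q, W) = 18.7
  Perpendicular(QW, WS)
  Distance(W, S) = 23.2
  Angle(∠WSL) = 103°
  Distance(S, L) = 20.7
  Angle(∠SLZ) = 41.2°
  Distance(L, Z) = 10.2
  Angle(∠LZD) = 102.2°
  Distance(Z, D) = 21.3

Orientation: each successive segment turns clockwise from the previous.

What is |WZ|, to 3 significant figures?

24.2

J is at the origin; JQ runs at 25.7° with length 28.5, so Q = (25.7, 12.4). ∠JQW = 134.5° gives QW at -19.8° from the x-axis; with |QW| = 18.7, W = (43.3, 6.02). The perpendicularity gives WS at right angles to QW, so WS runs at -110°; with |WS| = 23.2, S = (35.4, -15.8). ∠WSL = 103.0° gives SL at 173° from the x-axis; with |SL| = 20.7, L = (14.9, -13.4). ∠SLZ = 41.2° gives LZ at 34.4° from the x-axis; with |LZ| = 10.2, Z = (23.3, -7.59). Then |WZ| = |Z − W| = 24.2.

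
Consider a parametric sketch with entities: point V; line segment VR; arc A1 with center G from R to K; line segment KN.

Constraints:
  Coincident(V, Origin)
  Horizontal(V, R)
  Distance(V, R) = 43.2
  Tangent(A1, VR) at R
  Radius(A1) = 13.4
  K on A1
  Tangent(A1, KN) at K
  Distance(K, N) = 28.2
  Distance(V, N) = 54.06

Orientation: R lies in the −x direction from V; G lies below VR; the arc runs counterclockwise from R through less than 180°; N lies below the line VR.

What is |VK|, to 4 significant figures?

57.46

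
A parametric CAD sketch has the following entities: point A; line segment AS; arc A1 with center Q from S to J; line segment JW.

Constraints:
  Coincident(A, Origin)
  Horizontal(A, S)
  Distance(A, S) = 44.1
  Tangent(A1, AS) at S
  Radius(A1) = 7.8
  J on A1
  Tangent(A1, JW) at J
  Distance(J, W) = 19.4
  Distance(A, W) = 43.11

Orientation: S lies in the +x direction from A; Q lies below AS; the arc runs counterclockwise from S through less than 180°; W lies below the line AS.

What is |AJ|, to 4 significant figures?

37.00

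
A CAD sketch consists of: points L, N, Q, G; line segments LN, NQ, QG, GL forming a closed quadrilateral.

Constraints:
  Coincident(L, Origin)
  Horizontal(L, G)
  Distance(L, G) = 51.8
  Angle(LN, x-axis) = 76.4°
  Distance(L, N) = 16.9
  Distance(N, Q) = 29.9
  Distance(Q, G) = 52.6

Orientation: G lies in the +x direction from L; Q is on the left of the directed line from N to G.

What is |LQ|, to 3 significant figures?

46.2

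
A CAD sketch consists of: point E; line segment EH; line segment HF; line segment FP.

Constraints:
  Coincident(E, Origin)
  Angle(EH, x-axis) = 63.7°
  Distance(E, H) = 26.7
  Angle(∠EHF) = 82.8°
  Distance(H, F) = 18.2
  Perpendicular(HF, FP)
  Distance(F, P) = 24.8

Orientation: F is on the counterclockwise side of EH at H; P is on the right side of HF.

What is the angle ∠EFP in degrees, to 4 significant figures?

150.7°

E is at the origin; EH runs at 63.7° with length 26.7, so H = 26.7·(cos 63.7°, sin 63.7°) = (11.83, 23.94). ∠EHF = 82.8°, so HF runs at 63.7° + (180° − 82.8°) = 160.9° from the x-axis; with |HF| = 18.2, F = H + 18.2·(cos 160.9°, sin 160.9°) = (-5.368, 29.89). HF is perpendicular to FP; with |FP| = 24.8 on the right of HF, P = F + 24.8·(0.3272, 0.9449) = (2.747, 53.33). Then cos ∠EFP = FE·FP / (|FE||FP|), giving 150.7°.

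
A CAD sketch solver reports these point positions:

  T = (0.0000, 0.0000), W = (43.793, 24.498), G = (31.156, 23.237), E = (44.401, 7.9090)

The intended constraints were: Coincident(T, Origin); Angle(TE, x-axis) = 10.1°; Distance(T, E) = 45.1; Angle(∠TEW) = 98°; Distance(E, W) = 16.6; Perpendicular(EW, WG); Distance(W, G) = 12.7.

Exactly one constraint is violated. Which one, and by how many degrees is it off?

Perpendicular(EW, WG) — off by 3.60°.

T = (0.00, 0.00) ✓; TE at 10.10° ✓; |TE| = 45.10 ✓; ∠TEW = 98.00° ✓; |EW| = 16.60 ✓; ∠(EW, WG) = 93.60° ✗; |WG| = 12.70 ✓.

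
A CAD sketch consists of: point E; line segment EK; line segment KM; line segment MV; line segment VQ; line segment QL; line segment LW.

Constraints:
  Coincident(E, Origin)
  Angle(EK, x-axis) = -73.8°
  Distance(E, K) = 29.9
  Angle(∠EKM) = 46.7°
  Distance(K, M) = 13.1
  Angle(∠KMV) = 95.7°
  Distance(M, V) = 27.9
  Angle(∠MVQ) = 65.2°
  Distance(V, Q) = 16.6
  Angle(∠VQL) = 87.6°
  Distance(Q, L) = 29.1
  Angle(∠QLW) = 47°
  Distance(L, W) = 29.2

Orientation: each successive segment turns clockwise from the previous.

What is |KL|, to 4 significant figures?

11.84

E is at the origin; EK runs at -73.8° with length 29.9, so K = (8.342, -28.71). ∠EKM = 46.7° gives KM at 152.9° from the x-axis; with |KM| = 13.1, M = (-3.320, -22.75). ∠KMV = 95.7° gives MV at 68.60° from the x-axis; with |MV| = 27.9, V = (6.860, 3.231). ∠MVQ = 65.2° gives VQ at -46.20° from the x-axis; with |VQ| = 16.6, Q = (18.35, -8.750). ∠VQL = 87.6° gives QL at -138.6° from the x-axis; with |QL| = 29.1, L = (-3.479, -27.99). Then |KL| = |L − K| = 11.84.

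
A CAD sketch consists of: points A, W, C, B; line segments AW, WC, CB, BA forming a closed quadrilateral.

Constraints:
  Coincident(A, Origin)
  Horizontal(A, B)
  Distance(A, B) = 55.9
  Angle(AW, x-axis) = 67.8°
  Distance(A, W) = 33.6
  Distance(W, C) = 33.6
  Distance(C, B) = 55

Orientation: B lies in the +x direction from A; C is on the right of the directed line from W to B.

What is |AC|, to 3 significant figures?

0.968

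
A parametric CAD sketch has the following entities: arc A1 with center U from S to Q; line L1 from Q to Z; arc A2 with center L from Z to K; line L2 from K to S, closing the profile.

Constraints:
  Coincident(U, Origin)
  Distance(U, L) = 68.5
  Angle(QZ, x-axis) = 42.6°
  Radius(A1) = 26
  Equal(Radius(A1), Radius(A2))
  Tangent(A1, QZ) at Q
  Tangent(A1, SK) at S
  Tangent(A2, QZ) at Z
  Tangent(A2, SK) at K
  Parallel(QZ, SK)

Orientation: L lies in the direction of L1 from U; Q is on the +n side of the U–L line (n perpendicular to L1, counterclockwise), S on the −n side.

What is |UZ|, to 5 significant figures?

73.268

The slot axis is L1's direction at 42.6°, so u = (cos 42.6°, sin 42.6°) = (0.73610, 0.67688) and n = (−sin 42.6°, cos 42.6°) = (-0.67688, 0.73610). U is at the origin and L lies 68.5 along u from U, so L = 68.5·u = (50.423, 46.366). Tangency of A1 to both parallel lines with radius 26.0 puts Q and S at U ± 26.0·n: Q = (-17.599, 19.139), S = (17.599, -19.139). Equal radii place Z and K the same way about L: Z = L + 26.0·n = (32.824, 65.505), K = L − 26.0·n = (68.021, 27.227). Then |UZ| = |Z − U| = 73.268.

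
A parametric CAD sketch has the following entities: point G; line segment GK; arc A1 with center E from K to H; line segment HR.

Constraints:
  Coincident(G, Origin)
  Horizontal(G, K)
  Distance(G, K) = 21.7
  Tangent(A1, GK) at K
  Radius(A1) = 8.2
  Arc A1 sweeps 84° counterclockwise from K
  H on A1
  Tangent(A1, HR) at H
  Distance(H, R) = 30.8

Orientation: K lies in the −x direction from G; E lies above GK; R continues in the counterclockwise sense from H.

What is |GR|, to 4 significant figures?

39.35

G is at the origin; GK is horizontal with |GK| = 21.7 and K on the −x side, so K = (-21.70, 0.000). Since A1 is tangent to GK there, EK ⟂ GK, so E = K + (0, 8.2) = (-21.70, 8.200). On A1, K sits at bearing -90° from E; an 84° counterclockwise sweep puts H at bearing -6°, so H = E + 8.2·(cos -6°, sin -6°) = (-13.54, 7.343). Tangency of A1 to HR means the radius EH is perpendicular to HR, so HR runs along (−sin -6°, cos -6°); with |HR| = 30.8, R = (-10.33, 37.97). Then |GR| = |R − G| = 39.35.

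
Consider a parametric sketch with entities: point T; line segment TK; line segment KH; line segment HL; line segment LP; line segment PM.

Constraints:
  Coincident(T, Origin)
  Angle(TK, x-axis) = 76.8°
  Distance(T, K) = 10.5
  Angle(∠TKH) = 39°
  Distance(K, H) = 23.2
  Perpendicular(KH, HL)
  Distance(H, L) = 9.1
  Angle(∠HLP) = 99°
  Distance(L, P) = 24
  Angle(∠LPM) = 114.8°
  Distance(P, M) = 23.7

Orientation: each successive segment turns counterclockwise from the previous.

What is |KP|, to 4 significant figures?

12.86

T is at the origin; TK runs at 76.8° with length 10.5, so K = (2.398, 10.22). ∠TKH = 39.0° gives KH at -142.2° from the x-axis; with |KH| = 23.2, H = (-15.93, -3.997). KH ⟂ HL, so HL runs at -52.20°; with |HL| = 9.1, L = (-10.36, -11.19). ∠HLP = 99.0° gives LP at 28.80° from the x-axis; with |LP| = 24.0, P = (10.67, 0.3748). Then |KP| = |P − K| = 12.86.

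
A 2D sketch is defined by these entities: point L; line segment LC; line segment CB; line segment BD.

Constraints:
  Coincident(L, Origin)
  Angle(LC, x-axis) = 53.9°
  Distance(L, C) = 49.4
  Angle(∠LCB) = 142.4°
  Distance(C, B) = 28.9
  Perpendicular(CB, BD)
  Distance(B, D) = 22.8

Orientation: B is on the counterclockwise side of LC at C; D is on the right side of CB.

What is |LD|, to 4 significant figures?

86.21

L is at the origin; LC runs at 53.9° with length 49.4, so C = 49.4·(cos 53.9°, sin 53.9°) = (29.11, 39.91). ∠LCB = 142.4°, so CB runs at 53.9° + (180° − 142.4°) = 91.50° from the x-axis; with |CB| = 28.9, B = C + 28.9·(cos 91.50°, sin 91.50°) = (28.35, 68.80). CB is perpendicular to BD; with |BD| = 22.8 on the right of CB, D = B + 22.8·(0.9997, 0.02618) = (51.14, 69.40). Then |LD| = |D − L| = 86.21.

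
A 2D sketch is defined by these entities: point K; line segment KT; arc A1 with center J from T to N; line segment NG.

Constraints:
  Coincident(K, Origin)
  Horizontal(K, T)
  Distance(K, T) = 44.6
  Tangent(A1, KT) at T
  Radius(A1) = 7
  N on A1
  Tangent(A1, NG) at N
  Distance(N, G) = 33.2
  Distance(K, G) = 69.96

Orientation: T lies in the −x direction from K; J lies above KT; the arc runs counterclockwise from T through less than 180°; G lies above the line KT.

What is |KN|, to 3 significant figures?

40.6

Checks: |JN| = 7.000 ✓; ∠(JN, NG) = 90.00° ✓; |NG| = 33.20 ✓; |KG| = 69.96 ✓.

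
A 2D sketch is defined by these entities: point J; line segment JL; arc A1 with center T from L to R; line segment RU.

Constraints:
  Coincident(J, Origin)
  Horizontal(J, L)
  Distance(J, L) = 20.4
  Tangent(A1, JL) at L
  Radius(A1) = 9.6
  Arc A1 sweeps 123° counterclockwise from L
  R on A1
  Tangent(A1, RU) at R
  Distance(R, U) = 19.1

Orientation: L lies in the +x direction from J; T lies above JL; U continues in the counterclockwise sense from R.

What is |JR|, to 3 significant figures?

32.1

A1 meets JL tangentially, so TL is at right angles to JL, so T = L + (0, 9.6) = (20.4, 9.60). On A1, L sits at bearing -90° from T; a 123° counterclockwise sweep puts R at bearing 33°, so R = T + 9.6·(cos 33°, sin 33°) = (28.5, 14.8). Then |JR| = |R − J| = 32.1.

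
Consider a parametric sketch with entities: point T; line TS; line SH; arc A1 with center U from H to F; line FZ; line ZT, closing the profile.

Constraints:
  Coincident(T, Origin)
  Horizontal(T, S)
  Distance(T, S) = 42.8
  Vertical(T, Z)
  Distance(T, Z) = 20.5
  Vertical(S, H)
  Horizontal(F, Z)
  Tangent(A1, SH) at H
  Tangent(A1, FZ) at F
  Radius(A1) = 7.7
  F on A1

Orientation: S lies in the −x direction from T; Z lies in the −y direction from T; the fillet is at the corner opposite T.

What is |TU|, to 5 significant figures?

37.361

T is at the origin; TS is horizontal with |TS| = 42.8 and S on the −x side, so S = (-42.800, 0.0000). T and Z share the same x with |TZ| = 20.5 and Z on the −y side, so Z = (0.0000, -20.500). The virtual corner opposite T is at (-42.800, -20.500). Tangency of A1 to SH means the radius UH is perpendicular to SH and tangency of A1 to FZ means the radius UF is perpendicular to FZ, with radius 7.7, so the center U sits 7.7 in from both sides at U = (-35.100, -12.800). Then |TU| = |U − T| = 37.361.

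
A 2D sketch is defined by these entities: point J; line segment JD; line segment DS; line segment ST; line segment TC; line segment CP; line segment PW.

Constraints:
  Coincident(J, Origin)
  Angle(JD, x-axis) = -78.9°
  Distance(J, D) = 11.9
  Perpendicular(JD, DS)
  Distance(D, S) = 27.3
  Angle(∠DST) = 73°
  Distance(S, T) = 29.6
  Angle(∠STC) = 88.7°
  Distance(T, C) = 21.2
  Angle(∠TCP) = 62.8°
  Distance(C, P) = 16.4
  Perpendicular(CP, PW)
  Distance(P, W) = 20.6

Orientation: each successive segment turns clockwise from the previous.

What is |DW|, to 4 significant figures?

35.00

J is at the origin; JD runs at -78.9° with length 11.9, so D = (2.291, -11.68). JD ⟂ DS, so DS runs at -168.9°; with |DS| = 27.3, S = (-24.50, -16.93). ∠DST = 73.0° gives ST at 84.10° from the x-axis; with |ST| = 29.6, T = (-21.46, 12.51). ∠STC = 88.7° gives TC at -7.200° from the x-axis; with |TC| = 21.2, C = (-0.4228, 9.853). ∠TCP = 62.8° gives CP at -124.4° from the x-axis; with |CP| = 16.4, P = (-9.688, -3.679). The perpendicularity gives PW at right angles to CP, so PW runs at 145.6°; with |PW| = 20.6, W = (-26.69, 7.959). Then |DW| = |W − D| = 35.00.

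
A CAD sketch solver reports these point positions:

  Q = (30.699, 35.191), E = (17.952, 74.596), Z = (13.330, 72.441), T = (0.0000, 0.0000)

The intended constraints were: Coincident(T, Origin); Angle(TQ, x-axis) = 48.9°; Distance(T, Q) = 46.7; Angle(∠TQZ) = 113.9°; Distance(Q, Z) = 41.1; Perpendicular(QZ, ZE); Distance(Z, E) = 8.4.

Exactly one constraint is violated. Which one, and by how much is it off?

Distance(Z, E) = 8.4 — off by 3.30.

T = (0.00, 0.00) ✓; TQ at 48.90° ✓; |TQ| = 46.70 ✓; ∠TQZ = 113.9° ✓; |QZ| = 41.10 ✓; ∠(QZ, ZE) = 90.00° ✓; |ZE| = 5.100 ✗.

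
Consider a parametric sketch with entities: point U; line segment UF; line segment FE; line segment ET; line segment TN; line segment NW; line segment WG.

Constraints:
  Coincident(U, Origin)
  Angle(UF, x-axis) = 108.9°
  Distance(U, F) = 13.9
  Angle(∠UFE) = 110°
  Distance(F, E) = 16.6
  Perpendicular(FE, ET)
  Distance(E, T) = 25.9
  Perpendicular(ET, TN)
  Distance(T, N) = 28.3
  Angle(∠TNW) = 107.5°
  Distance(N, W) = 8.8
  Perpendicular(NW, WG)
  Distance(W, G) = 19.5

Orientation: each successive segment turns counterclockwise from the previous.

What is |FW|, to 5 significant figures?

22.634

U is at the origin; UF runs at 108.9° with length 13.9, so F = (-4.5025, 13.151). ∠UFE = 110.0° gives FE at 178.90° from the x-axis; with |FE| = 16.6, E = (-21.099, 13.469). The perpendicularity gives ET at right angles to FE, so ET runs at -91.100°; with |ET| = 25.9, T = (-21.597, -12.426). The perpendicularity gives TN at right angles to ET, so TN runs at -1.1000°; with |TN| = 28.3, N = (6.6982, -12.969). ∠TNW = 107.5° gives NW at 71.400° from the x-axis; with |NW| = 8.8, W = (9.5050, -4.6289). Then |FW| = |W − F| = 22.634.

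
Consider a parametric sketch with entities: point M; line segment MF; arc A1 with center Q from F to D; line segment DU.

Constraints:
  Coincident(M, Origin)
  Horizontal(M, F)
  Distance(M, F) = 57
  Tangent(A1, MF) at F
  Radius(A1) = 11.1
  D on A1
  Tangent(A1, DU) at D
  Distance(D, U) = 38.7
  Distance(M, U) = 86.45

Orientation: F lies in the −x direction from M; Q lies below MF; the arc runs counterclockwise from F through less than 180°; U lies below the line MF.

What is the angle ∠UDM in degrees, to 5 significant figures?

103.48°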